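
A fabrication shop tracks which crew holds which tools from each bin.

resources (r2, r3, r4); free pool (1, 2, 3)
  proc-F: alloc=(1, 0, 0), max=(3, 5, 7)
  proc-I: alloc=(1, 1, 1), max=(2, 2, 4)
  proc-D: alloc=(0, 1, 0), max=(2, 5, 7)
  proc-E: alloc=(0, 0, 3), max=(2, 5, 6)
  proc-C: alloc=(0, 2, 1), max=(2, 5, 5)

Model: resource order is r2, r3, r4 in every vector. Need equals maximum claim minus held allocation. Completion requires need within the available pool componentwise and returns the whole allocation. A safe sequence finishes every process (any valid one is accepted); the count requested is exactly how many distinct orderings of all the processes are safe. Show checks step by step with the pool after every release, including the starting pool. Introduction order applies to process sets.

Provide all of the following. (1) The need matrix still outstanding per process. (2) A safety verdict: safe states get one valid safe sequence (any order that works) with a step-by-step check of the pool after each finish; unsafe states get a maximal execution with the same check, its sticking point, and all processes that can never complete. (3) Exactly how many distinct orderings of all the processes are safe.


(1) Remaining need (order r2, r3, r4):
  proc-F: (2, 5, 7)
  proc-I: (1, 1, 3)
  proc-D: (2, 4, 7)
  proc-E: (2, 5, 3)
  proc-C: (2, 3, 4)
(2) SAFE, for example via the order proc-I, proc-C, proc-E, proc-F, proc-D.
Key observation: the first exact fit in this order is proc-I — it needs (1, 1, 3) with (1, 2, 3) free, meeting a requested resource to the last unit.
Walking it through:
  pool = (1, 2, 3)
  proc-I: need (1, 1, 3) fits (1, 2, 3); releases (1, 1, 1), pool now (2, 3, 4)
  proc-C: need (2, 3, 4) fits (2, 3, 4); releases (0, 2, 1), pool now (2, 5, 5)
  proc-E: need (2, 5, 3) fits (2, 5, 5); releases (0, 0, 3), pool now (2, 5, 8)
  proc-F: need (2, 5, 7) fits (2, 5, 8); releases (1, 0, 0), pool now (3, 5, 8)
  proc-D: need (2, 4, 7) fits (3, 5, 8); releases (0, 1, 0), pool now (3, 6, 8)
(3) Precisely 2 of the possible complete orderings are safe sequences.


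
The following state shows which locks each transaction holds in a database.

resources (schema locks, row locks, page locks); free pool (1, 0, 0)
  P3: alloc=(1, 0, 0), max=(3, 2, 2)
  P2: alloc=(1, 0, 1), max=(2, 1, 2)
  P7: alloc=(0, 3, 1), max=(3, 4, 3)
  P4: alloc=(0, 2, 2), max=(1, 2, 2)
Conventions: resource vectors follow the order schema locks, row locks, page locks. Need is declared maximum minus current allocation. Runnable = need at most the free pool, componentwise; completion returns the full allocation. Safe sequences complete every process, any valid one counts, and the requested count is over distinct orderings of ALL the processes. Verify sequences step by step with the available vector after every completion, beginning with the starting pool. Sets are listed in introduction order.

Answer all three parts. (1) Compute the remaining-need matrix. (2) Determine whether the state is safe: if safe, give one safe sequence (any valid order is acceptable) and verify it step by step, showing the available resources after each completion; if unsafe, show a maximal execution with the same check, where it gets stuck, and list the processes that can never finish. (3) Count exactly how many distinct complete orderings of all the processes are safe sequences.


(1) Remaining need (order schema locks, row locks, page locks):
  P3: (2, 2, 2)
  P2: (1, 1, 1)
  P7: (3, 1, 2)
  P4: (1, 0, 0)
(2) The state is SAFE; one workable sequence: P4, P2, P3, P7.
Key observation: at P4 the run first touches a limit — (1, 0, 0) against (1, 0, 0), exact on a resource it actually requests.
Walking it through:
  pool = (1, 0, 0)
  P4: need (1, 0, 0) fits (1, 0, 0); releases (0, 2, 2), pool now (1, 2, 2)
  P2: need (1, 1, 1) fits (1, 2, 2); releases (1, 0, 1), pool now (2, 2, 3)
  P3: need (2, 2, 2) fits (2, 2, 3); releases (1, 0, 0), pool now (3, 2, 3)
  P7: need (3, 1, 2) fits (3, 2, 3); releases (0, 3, 1), pool now (3, 5, 4)
(3) Exactly 1 of the possible complete orderings is a safe sequence.


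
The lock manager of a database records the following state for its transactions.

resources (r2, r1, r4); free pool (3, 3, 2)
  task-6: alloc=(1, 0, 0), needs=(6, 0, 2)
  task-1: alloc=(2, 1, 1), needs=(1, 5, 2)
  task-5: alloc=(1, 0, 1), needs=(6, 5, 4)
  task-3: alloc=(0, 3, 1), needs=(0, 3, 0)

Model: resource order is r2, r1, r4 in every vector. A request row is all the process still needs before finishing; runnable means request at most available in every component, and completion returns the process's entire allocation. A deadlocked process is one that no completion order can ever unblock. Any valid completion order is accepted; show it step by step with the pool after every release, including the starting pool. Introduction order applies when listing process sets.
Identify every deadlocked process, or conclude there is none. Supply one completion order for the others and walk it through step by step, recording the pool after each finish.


The deadlocked set is task-6 and task-5.
Key observation: the pool after task-3, task-1 is (5, 7, 4); every surviving request exceeds it in r2, so progress ends there.
One completion order for the rest: task-3, task-1. Check, step by step:
  pool = (3, 3, 2)
  task-3: need (0, 3, 0) fits (3, 3, 2); releases (0, 3, 1), pool now (3, 6, 3)
  task-1: need (1, 5, 2) fits (3, 6, 3); releases (2, 1, 1), pool now (5, 7, 4)
The stuck group stays short no matter what:
  task-6 still needs (6, 0, 2) but only (5, 7, 4) is free — short on r2
  task-5 still needs (6, 5, 4) but only (5, 7, 4) is free — short on r2


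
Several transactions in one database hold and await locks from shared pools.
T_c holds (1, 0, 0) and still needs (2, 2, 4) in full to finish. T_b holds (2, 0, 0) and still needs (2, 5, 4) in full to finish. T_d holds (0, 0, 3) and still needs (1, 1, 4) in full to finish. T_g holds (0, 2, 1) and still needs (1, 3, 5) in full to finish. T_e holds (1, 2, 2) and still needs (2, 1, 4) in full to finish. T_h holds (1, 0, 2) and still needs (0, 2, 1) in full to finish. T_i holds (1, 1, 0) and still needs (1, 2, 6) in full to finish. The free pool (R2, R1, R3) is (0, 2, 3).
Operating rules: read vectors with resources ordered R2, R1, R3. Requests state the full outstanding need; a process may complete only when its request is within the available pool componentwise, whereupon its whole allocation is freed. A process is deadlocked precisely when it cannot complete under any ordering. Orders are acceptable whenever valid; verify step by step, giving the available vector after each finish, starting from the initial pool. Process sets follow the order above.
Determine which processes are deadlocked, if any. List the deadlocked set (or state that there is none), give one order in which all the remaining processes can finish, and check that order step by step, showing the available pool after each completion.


Nothing here is deadlocked.
Key observation: there is always a runnable process — T_h first — so the state unwinds completely.
One completion order for the rest: T_h, T_d, T_i, T_e, T_g, T_b, T_c. Check, step by step:
  pool = (0, 2, 3)
  T_h: need (0, 2, 1) fits (0, 2, 3); releases (1, 0, 2), pool now (1, 2, 5)
  T_d: need (1, 1, 4) fits (1, 2, 5); releases (0, 0, 3), pool now (1, 2, 8)
  T_i: need (1, 2, 6) fits (1, 2, 8); releases (1, 1, 0), pool now (2, 3, 8)
  T_e: need (2, 1, 4) fits (2, 3, 8); releases (1, 2, 2), pool now (3, 5, 10)
  T_g: need (1, 3, 5) fits (3, 5, 10); releases (0, 2, 1), pool now (3, 7, 11)
  T_b: need (2, 5, 4) fits (3, 7, 11); releases (2, 0, 0), pool now (5, 7, 11)
  T_c: need (2, 2, 4) fits (5, 7, 11); releases (1, 0, 0), pool now (6, 7, 11)


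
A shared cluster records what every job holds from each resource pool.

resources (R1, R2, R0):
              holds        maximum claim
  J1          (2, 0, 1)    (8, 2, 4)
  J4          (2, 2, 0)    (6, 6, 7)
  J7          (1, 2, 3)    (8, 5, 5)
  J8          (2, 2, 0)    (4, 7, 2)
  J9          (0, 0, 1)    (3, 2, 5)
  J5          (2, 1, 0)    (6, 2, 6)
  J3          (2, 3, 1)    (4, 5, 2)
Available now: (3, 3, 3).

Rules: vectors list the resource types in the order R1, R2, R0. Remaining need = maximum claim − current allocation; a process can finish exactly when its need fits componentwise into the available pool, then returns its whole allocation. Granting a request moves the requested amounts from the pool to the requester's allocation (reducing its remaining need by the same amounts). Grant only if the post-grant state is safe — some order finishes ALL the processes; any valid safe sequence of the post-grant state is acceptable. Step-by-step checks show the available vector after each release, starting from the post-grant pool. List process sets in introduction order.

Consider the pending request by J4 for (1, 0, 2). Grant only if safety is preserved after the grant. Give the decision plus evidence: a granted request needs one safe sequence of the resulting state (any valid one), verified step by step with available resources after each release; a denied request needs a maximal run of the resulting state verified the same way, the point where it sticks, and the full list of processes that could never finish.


DENY — the pretend-granted state is unsafe.
Key observation: after J3, J8 the pool peaks at (6, 8, 2), and each blocked process is short somewhere: J1 on R0; J4 on R0; J7 on R1; J9 on R0; J5 on R0.
Pretend the grant happened; the run J3, J8 goes as far as possible. Step-by-step check:
  pool = (2, 3, 1)
  run J3 (needs (2, 2, 1), free (2, 3, 1)); after release of (2, 3, 1) the pool is (4, 6, 2)
  run J8 (needs (2, 5, 2), free (4, 6, 2)); after release of (2, 2, 0) the pool is (6, 8, 2)
  blocked: J1 wants (6, 2, 3), pool (6, 8, 2) — not enough R0
  blocked: J4 wants (3, 4, 5), pool (6, 8, 2) — not enough R0
  blocked: J7 wants (7, 3, 2), pool (6, 8, 2) — not enough R1
  blocked: J9 wants (3, 2, 4), pool (6, 8, 2) — not enough R0
  blocked: J5 wants (4, 1, 6), pool (6, 8, 2) — not enough R0
Post-grant, the permanently blocked set is J1, J4, J7, J9 and J5.


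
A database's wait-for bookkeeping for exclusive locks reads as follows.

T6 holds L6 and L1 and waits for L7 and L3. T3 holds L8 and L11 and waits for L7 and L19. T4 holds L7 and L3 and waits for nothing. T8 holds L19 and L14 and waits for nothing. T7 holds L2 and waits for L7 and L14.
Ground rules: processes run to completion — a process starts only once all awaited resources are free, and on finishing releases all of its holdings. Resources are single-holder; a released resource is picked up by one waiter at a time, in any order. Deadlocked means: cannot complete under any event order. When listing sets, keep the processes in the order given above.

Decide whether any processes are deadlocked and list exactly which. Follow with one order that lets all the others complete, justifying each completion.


No process is deadlocked.
Key observation: the wait graph is acyclic; completion cascades from the unblocked processes through everyone else.
One completion order for the rest: T4, T6, T8, T3, T7.
Walking it through:
  T4: no waits; runs immediately, freeing L7 and L3
  run T6 (all its waits — L7 and L3 — are resolved); releases L6 and L1
  T8: no waits; runs immediately, freeing L19 and L14
  run T3 (all its waits — L7 and L19 — are resolved); releases L8 and L11
  run T7 (all its waits — L7 and L14 — are resolved); releases L2


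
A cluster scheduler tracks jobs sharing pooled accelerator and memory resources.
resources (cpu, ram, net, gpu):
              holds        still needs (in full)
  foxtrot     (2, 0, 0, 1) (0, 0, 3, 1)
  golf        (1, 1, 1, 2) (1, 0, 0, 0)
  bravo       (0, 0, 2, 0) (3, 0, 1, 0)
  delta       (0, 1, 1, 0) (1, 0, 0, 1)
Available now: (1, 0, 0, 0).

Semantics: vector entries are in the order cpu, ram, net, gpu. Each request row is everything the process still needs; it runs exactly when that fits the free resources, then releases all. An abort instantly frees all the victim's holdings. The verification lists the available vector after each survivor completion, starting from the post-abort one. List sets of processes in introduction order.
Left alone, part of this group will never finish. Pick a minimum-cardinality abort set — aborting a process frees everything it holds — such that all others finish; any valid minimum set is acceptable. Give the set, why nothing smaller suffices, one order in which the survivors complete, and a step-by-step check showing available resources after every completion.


The answer: abort bravo.
Key observation: no ordering could ever have run foxtrot before the abort of bravo; with (0, 0, 2, 0) back in the pool it fits at step 2.
Why nothing smaller works: aborting no one leaves the state deadlocked as given.
One survivor order: golf, foxtrot, delta. Verifying each step (post-abort pool first):
  pool = (1, 0, 2, 0)
  golf needs (1, 0, 0, 0) <= (1, 0, 2, 0) -> finishes; pool += (1, 1, 1, 2) = (2, 1, 3, 2)
  foxtrot needs (0, 0, 3, 1) <= (2, 1, 3, 2) -> finishes; pool += (2, 0, 0, 1) = (4, 1, 3, 3)
  delta needs (1, 0, 0, 1) <= (4, 1, 3, 3) -> finishes; pool += (0, 1, 1, 0) = (4, 2, 4, 3)


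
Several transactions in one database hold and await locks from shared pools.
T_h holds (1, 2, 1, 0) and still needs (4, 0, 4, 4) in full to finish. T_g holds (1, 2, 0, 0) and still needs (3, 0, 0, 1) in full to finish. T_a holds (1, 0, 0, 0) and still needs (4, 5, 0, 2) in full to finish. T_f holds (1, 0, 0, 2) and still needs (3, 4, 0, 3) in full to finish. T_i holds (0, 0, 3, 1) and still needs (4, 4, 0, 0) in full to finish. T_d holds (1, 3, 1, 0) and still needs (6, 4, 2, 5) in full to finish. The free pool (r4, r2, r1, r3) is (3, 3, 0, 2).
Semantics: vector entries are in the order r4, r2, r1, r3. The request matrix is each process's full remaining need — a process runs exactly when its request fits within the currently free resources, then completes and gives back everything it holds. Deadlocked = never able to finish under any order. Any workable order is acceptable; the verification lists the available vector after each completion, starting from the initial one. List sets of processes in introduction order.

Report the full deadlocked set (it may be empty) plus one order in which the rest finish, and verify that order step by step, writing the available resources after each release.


No process is deadlocked.
Key observation: T_g fits the free pool immediately, and its release cascades until everyone finishes.
The rest can finish in the order T_g, T_i, T_a, T_f, T_d, T_h. Step-by-step check:
  pool = (3, 3, 0, 2)
  run T_g (needs (3, 0, 0, 1), free (3, 3, 0, 2)); after release of (1, 2, 0, 0) the pool is (4, 5, 0, 2)
  run T_i (needs (4, 4, 0, 0), free (4, 5, 0, 2)); after release of (0, 0, 3, 1) the pool is (4, 5, 3, 3)
  run T_a (needs (4, 5, 0, 2), free (4, 5, 3, 3)); after release of (1, 0, 0, 0) the pool is (5, 5, 3, 3)
  run T_f (needs (3, 4, 0, 3), free (5, 5, 3, 3)); after release of (1, 0, 0, 2) the pool is (6, 5, 3, 5)
  run T_d (needs (6, 4, 2, 5), free (6, 5, 3, 5)); after release of (1, 3, 1, 0) the pool is (7, 8, 4, 5)
  run T_h (needs (4, 0, 4, 4), free (7, 8, 4, 5)); after release of (1, 2, 1, 0) the pool is (8, 10, 5, 5)


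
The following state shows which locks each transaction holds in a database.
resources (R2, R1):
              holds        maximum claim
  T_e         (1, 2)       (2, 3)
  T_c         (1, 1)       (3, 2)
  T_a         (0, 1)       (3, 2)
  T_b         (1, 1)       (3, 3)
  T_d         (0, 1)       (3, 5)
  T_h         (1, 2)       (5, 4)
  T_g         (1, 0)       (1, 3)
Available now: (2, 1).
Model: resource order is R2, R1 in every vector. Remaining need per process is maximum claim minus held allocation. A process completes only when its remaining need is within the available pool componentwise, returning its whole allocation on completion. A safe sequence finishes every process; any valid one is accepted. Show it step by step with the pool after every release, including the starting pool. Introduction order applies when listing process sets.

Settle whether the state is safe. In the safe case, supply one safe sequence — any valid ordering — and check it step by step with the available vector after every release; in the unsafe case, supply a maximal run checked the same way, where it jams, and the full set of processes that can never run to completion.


SAFE. One safe sequence: T_e, T_c, T_g, T_a, T_h, T_d, T_b.
Key observation: reading the order forward, T_e is the first process whose need (1, 1) meets the free pool (2, 1) exactly on a resource it requests.
Step-by-step check:
  pool = (2, 1)
  T_e: need (1, 1) fits (2, 1); releases (1, 2), pool now (3, 3)
  T_c: need (2, 1) fits (3, 3); releases (1, 1), pool now (4, 4)
  T_g: need (0, 3) fits (4, 4); releases (1, 0), pool now (5, 4)
  T_a: need (3, 1) fits (5, 4); releases (0, 1), pool now (5, 5)
  T_h: need (4, 2) fits (5, 5); releases (1, 2), pool now (6, 7)
  T_d: need (3, 4) fits (6, 7); releases (0, 1), pool now (6, 8)
  T_b: need (2, 2) fits (6, 8); releases (1, 1), pool now (7, 9)


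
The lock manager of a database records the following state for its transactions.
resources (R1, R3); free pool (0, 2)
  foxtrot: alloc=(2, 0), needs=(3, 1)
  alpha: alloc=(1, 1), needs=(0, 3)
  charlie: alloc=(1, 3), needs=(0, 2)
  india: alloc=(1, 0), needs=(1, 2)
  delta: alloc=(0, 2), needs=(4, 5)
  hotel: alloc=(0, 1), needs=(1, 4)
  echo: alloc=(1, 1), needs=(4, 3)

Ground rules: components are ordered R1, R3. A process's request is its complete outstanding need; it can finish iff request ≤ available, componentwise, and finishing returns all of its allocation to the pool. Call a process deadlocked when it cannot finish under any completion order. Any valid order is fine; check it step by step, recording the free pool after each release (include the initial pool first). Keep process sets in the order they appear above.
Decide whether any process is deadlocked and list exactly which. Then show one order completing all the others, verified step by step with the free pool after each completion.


The deadlocked set is empty.
Key observation: the pool covers charlie at once, and every later process fits after earlier releases.
A valid finishing order for the others: charlie, india, alpha, foxtrot, delta, hotel, echo. Verifying each step:
  pool = (0, 2)
  charlie needs (0, 2) <= (0, 2) -> finishes; pool += (1, 3) = (1, 5)
  india needs (1, 2) <= (1, 5) -> finishes; pool += (1, 0) = (2, 5)
  alpha needs (0, 3) <= (2, 5) -> finishes; pool += (1, 1) = (3, 6)
  foxtrot needs (3, 1) <= (3, 6) -> finishes; pool += (2, 0) = (5, 6)
  delta needs (4, 5) <= (5, 6) -> finishes; pool += (0, 2) = (5, 8)
  hotel needs (1, 4) <= (5, 8) -> finishes; pool += (0, 1) = (5, 9)
  echo needs (4, 3) <= (5, 9) -> finishes; pool += (1, 1) = (6, 10)


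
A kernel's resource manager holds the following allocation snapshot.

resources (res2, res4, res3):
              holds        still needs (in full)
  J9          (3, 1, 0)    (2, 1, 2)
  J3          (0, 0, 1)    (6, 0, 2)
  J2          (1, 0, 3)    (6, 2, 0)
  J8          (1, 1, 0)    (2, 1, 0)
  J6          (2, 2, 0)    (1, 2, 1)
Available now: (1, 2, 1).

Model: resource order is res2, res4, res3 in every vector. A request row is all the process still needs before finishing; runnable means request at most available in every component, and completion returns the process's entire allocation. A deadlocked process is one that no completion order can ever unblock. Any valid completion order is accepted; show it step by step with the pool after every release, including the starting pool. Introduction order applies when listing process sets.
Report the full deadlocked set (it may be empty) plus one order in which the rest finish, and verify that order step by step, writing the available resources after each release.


Deadlocked set: J9, J3 and J2.
Key observation: after J6, J8 the pool peaks at (4, 5, 1), and each blocked process is short somewhere: J9 on res3; J3 on res2, res3; J2 on res2.
A valid finishing order for the others: J6, J8. Step-by-step check:
  pool = (1, 2, 1)
  J6: need (1, 2, 1) fits (1, 2, 1); releases (2, 2, 0), pool now (3, 4, 1)
  J8: need (2, 1, 0) fits (3, 4, 1); releases (1, 1, 0), pool now (4, 5, 1)
None of the blocked processes ever fits:
  blocked: J9 wants (2, 1, 2), pool (4, 5, 1) — not enough res3
  blocked: J3 wants (6, 0, 2), pool (4, 5, 1) — not enough res2 and res3
  blocked: J2 wants (6, 2, 0), pool (4, 5, 1) — not enough res2


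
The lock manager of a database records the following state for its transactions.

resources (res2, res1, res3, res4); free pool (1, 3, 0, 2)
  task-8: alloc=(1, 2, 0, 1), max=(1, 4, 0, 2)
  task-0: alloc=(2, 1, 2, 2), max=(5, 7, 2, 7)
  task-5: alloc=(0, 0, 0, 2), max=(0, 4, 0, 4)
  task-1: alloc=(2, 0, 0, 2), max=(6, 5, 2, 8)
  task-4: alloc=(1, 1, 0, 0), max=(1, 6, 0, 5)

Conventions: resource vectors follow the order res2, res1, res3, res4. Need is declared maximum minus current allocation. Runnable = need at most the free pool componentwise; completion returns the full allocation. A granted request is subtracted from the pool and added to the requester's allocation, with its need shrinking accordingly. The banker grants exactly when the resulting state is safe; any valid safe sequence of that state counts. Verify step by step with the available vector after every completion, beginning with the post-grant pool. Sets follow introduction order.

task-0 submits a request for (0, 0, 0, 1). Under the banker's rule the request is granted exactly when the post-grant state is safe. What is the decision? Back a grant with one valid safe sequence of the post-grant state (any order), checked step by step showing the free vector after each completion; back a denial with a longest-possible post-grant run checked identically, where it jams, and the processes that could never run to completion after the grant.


DENY: after the grant no complete ordering would exist.
Key observation: after task-8, task-5 the pool peaks at (2, 5, 0, 4), and each blocked process is short somewhere: task-0 on res2, res1; task-1 on res2, res3, res4; task-4 on res4.
After a pretend grant, a maximal execution: task-8, task-5 — then nothing else fits. Walking it through:
  pool = (1, 3, 0, 1)
  run task-8 (needs (0, 2, 0, 1), free (1, 3, 0, 1)); after release of (1, 2, 0, 1) the pool is (2, 5, 0, 2)
  run task-5 (needs (0, 4, 0, 2), free (2, 5, 0, 2)); after release of (0, 0, 0, 2) the pool is (2, 5, 0, 4)
  task-0 cannot run: need (3, 6, 0, 4) vs free (2, 5, 0, 4) (insufficient res2 and res1)
  task-1 cannot run: need (4, 5, 2, 6) vs free (2, 5, 0, 4) (insufficient res2, res3 and res4)
  task-4 cannot run: need (0, 5, 0, 5) vs free (2, 5, 0, 4) (insufficient res4)
Processes that could never finish after the grant: task-0, task-1 and task-4.


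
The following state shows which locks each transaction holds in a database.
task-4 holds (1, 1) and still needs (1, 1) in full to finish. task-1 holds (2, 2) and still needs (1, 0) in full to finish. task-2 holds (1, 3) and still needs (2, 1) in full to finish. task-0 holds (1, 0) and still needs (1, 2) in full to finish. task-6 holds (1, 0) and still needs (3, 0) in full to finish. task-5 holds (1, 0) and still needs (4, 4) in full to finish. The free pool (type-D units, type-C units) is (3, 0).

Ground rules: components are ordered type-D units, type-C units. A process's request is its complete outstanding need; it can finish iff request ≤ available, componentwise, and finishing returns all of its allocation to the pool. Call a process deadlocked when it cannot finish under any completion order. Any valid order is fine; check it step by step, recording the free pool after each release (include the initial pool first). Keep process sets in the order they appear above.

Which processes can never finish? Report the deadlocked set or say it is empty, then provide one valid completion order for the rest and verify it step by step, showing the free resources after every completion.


No process is deadlocked.
Key observation: there is always a runnable process — task-1 first — so the state unwinds completely.
One completion order for the rest: task-1, task-2, task-4, task-5, task-6, task-0. Verifying each step:
  pool = (3, 0)
  task-1: need (1, 0) fits (3, 0); releases (2, 2), pool now (5, 2)
  task-2: need (2, 1) fits (5, 2); releases (1, 3), pool now (6, 5)
  task-4: need (1, 1) fits (6, 5); releases (1, 1), pool now (7, 6)
  task-5: need (4, 4) fits (7, 6); releases (1, 0), pool now (8, 6)
  task-6: need (3, 0) fits (8, 6); releases (1, 0), pool now (9, 6)
  task-0: need (1, 2) fits (9, 6); releases (1, 0), pool now (10, 6)


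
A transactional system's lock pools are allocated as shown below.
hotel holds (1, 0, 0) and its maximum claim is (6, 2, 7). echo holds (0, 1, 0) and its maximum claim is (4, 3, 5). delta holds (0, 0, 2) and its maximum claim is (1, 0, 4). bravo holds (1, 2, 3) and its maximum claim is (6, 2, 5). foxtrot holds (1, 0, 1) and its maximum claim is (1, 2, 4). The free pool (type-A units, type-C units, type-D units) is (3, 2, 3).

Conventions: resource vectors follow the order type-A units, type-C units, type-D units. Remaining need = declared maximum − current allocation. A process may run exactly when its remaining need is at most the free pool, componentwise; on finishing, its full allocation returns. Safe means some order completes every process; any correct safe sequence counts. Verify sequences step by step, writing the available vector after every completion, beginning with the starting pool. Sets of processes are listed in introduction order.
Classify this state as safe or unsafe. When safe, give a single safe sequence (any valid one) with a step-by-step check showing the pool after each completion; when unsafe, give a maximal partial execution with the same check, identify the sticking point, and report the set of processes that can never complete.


UNSAFE — no complete ordering exists.
Key observation: after delta, foxtrot, echo complete, (4, 3, 6) is the best the pool ever gets, yet each leftover process wants more type-A units.
A maximal execution: delta, foxtrot, echo — then nothing else fits. Verifying each step:
  pool = (3, 2, 3)
  delta needs (1, 0, 2) <= (3, 2, 3) -> finishes; pool += (0, 0, 2) = (3, 2, 5)
  foxtrot needs (0, 2, 3) <= (3, 2, 5) -> finishes; pool += (1, 0, 1) = (4, 2, 6)
  echo needs (4, 2, 5) <= (4, 2, 6) -> finishes; pool += (0, 1, 0) = (4, 3, 6)
  hotel still needs (5, 2, 7) but only (4, 3, 6) is free — short on type-A units and type-D units
  bravo still needs (5, 0, 2) but only (4, 3, 6) is free — short on type-A units
Never able to finish: hotel and bravo.


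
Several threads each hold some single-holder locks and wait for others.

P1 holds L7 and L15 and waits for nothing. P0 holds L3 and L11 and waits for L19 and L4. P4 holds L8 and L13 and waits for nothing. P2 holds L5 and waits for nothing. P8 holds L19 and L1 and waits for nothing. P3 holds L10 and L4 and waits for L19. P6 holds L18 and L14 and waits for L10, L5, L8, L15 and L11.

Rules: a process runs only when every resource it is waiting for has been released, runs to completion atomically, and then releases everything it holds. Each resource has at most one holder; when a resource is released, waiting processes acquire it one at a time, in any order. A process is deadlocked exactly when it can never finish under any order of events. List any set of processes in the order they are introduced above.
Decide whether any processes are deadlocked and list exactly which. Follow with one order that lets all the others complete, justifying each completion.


Nothing here is deadlocked.
Key observation: no waiting chain loops back on itself — every chain ends at a process that waits on nothing, so everyone eventually runs.
The rest can finish in the order P8, P4, P1, P3, P0, P2, P6.
Verifying each step:
  run P8 (it waits on nothing); releases L19 and L1
  run P4 (it waits on nothing); releases L8 and L13
  run P1 (it waits on nothing); releases L7 and L15
  run P3 (all its waits — L19 — are resolved); releases L10 and L4
  run P0 (all its waits — L19 and L4 — are resolved); releases L3 and L11
  run P2 (it waits on nothing); releases L5
  run P6 (all its waits — L10, L5, L8, L15 and L11 — are resolved); releases L18 and L14


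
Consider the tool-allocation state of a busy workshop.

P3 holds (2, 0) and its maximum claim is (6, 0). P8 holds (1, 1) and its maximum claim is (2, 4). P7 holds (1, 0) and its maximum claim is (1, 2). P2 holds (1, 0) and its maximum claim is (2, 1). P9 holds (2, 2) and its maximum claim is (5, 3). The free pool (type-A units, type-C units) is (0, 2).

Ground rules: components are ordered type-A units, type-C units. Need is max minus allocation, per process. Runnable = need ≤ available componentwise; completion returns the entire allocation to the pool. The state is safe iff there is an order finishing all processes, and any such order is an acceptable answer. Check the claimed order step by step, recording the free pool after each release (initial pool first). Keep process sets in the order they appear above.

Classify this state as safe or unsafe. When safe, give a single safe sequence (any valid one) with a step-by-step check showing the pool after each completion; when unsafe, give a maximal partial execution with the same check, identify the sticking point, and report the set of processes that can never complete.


UNSAFE — no complete ordering exists.
Key observation: after P7, P2 the pool peaks at (2, 2), and each blocked process is short somewhere: P3 on type-A units; P8 on type-C units; P9 on type-A units.
Going as far as possible: P7, P2; after that, nothing fits. Step-by-step check:
  pool = (0, 2)
  run P7 (needs (0, 2), free (0, 2)); after release of (1, 0) the pool is (1, 2)
  run P2 (needs (1, 1), free (1, 2)); after release of (1, 0) the pool is (2, 2)
  P3 still needs (4, 0) but only (2, 2) is free — short on type-A units
  P8 still needs (1, 3) but only (2, 2) is free — short on type-C units
  P9 still needs (3, 1) but only (2, 2) is free — short on type-A units
Never able to finish: P3, P8 and P9.


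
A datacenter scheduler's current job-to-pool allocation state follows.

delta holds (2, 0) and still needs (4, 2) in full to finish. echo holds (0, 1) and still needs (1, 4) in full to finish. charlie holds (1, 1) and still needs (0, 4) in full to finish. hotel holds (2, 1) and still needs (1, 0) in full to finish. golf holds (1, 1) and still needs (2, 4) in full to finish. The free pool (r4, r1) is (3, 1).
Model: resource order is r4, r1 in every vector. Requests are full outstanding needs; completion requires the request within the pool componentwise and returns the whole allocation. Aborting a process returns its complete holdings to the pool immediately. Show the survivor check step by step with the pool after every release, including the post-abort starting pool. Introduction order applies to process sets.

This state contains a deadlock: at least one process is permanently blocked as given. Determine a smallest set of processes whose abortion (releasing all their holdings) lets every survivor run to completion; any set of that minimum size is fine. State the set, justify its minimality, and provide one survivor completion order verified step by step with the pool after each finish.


The answer: abort echo and golf.
Key observation: charlie had no path to completion before; after the abort of echo and golf ((1, 2) returned), step 2 is where it fits.
Minimality, checking each single-abort alternative: delta alone leaves echo blocked (short on r1); echo alone leaves charlie blocked (short on r1); charlie alone leaves echo blocked (short on r1); hotel alone leaves echo blocked (short on r1); golf alone leaves echo blocked (short on r1).
The survivors complete as hotel, charlie, delta. Check, step by step (starting from the post-abort pool):
  pool = (4, 3)
  hotel: need (1, 0) fits (4, 3); releases (2, 1), pool now (6, 4)
  charlie: need (0, 4) fits (6, 4); releases (1, 1), pool now (7, 5)
  delta: need (4, 2) fits (7, 5); releases (2, 0), pool now (9, 5)


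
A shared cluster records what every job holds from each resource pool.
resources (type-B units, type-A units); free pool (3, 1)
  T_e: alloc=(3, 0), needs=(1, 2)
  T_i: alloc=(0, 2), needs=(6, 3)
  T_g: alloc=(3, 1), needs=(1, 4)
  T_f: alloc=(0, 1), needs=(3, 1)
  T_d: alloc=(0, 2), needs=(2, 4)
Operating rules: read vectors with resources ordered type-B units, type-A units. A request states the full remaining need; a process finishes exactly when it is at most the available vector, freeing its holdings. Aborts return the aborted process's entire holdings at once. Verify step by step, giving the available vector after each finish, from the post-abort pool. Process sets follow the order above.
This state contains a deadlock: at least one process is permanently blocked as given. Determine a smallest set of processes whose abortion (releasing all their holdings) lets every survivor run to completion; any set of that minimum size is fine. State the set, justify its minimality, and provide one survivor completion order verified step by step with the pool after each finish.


Minimum abort set: T_g.
Key observation: aborting T_g returns (3, 1), and T_i — hopeless before — runs at step 2 with the returned capacity in the pool.
Minimality: the empty abort set fails — the state is deadlocked as it stands.
One survivor order: T_f, T_i, T_e, T_d. Step-by-step check (post-abort pool first):
  pool = (6, 2)
  T_f: need (3, 1) fits (6, 2); releases (0, 1), pool now (6, 3)
  T_i: need (6, 3) fits (6, 3); releases (0, 2), pool now (6, 5)
  T_e: need (1, 2) fits (6, 5); releases (3, 0), pool now (9, 5)
  T_d: need (2, 4) fits (9, 5); releases (0, 2), pool now (9, 7)


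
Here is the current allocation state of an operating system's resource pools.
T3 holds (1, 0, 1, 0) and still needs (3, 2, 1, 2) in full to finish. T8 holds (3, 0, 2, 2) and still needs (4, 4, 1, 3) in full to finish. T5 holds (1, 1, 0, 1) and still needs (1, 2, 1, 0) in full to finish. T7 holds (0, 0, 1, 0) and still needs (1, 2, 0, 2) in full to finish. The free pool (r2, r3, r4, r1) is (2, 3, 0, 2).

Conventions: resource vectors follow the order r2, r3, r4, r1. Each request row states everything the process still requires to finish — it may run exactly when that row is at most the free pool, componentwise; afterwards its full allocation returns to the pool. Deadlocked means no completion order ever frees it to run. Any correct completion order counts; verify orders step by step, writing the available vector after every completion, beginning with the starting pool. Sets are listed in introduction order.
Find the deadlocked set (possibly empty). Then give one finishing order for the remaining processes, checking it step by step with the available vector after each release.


The deadlocked set is empty.
Key observation: no deadlock: T7 fits now, and the freed resources carry the rest through.
One completion order for the rest: T7, T5, T3, T8. Verifying each step:
  pool = (2, 3, 0, 2)
  run T7 (needs (1, 2, 0, 2), free (2, 3, 0, 2)); after release of (0, 0, 1, 0) the pool is (2, 3, 1, 2)
  run T5 (needs (1, 2, 1, 0), free (2, 3, 1, 2)); after release of (1, 1, 0, 1) the pool is (3, 4, 1, 3)
  run T3 (needs (3, 2, 1, 2), free (3, 4, 1, 3)); after release of (1, 0, 1, 0) the pool is (4, 4, 2, 3)
  run T8 (needs (4, 4, 1, 3), free (4, 4, 2, 3)); after release of (3, 0, 2, 2) the pool is (7, 4, 4, 5)


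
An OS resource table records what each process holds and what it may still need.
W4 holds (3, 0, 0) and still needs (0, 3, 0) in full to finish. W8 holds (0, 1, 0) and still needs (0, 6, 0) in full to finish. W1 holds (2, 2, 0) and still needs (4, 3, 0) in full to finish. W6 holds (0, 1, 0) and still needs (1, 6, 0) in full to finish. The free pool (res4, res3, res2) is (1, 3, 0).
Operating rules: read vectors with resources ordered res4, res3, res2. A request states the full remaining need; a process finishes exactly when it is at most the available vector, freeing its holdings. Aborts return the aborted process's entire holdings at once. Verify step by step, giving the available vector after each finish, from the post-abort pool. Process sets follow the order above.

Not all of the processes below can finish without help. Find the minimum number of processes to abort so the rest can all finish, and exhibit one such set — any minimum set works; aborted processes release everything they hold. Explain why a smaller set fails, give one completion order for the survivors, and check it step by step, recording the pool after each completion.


Minimum abort set: W6.
Key observation: aborting W6 returns (0, 1, 0), and W8 — hopeless before — runs at step 3 with the returned capacity in the pool.
Why nothing smaller works: aborting no one leaves the state deadlocked as given.
One survivor order: W4, W1, W8. Walking it through (post-abort pool first):
  pool = (1, 4, 0)
  W4: need (0, 3, 0) fits (1, 4, 0); releases (3, 0, 0), pool now (4, 4, 0)
  W1: need (4, 3, 0) fits (4, 4, 0); releases (2, 2, 0), pool now (6, 6, 0)
  W8: need (0, 6, 0) fits (6, 6, 0); releases (0, 1, 0), pool now (6, 7, 0)


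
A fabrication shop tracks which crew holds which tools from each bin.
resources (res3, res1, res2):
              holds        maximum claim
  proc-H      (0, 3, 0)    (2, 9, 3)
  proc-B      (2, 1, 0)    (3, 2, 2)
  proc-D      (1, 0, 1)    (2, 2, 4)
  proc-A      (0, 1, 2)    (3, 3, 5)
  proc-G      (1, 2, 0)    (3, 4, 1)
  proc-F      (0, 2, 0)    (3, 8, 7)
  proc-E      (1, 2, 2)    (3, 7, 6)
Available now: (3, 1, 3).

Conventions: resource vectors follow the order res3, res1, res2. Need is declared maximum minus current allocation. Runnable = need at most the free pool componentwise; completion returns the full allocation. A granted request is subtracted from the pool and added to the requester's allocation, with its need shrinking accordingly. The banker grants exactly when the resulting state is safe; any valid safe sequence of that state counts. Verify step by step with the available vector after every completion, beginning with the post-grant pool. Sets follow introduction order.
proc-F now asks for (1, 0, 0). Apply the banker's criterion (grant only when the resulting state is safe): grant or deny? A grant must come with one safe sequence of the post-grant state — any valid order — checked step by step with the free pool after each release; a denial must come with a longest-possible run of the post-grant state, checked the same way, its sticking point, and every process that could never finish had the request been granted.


GRANT — the state after the grant stays safe, e.g. via proc-B, proc-A, proc-G, proc-D, proc-E, proc-F, proc-H.
Key observation: even at the reduced pool (2, 1, 3), proc-B fits immediately, so safety survives the grant.
Step-by-step check of the post-grant state:
  pool = (2, 1, 3)
  proc-B needs (1, 1, 2) <= (2, 1, 3) -> finishes; pool += (2, 1, 0) = (4, 2, 3)
  proc-A needs (3, 2, 3) <= (4, 2, 3) -> finishes; pool += (0, 1, 2) = (4, 3, 5)
  proc-G needs (2, 2, 1) <= (4, 3, 5) -> finishes; pool += (1, 2, 0) = (5, 5, 5)
  proc-D needs (1, 2, 3) <= (5, 5, 5) -> finishes; pool += (1, 0, 1) = (6, 5, 6)
  proc-E needs (2, 5, 4) <= (6, 5, 6) -> finishes; pool += (1, 2, 2) = (7, 7, 8)
  proc-F needs (2, 6, 7) <= (7, 7, 8) -> finishes; pool += (1, 2, 0) = (8, 9, 8)
  proc-H needs (2, 6, 3) <= (8, 9, 8) -> finishes; pool += (0, 3, 0) = (8, 12, 8)


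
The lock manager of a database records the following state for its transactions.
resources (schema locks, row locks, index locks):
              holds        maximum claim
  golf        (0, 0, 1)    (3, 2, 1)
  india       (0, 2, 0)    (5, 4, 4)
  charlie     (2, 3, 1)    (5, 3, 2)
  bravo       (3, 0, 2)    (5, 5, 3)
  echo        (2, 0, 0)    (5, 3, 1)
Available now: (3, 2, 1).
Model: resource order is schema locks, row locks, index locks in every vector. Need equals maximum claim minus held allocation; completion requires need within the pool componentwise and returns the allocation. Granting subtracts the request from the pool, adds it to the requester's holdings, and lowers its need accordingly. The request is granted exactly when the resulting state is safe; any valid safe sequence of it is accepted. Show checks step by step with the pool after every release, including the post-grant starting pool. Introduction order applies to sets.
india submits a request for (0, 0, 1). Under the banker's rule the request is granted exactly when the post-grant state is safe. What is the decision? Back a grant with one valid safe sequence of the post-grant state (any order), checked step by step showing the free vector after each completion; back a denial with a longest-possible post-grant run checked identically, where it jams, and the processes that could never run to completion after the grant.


GRANT. The post-grant state is safe; one safe sequence: golf, charlie, bravo, india, echo.
Key observation: the grant leaves (3, 2, 0) free — enough for golf, whose release restarts the cascade.
Verifying the post-grant state step by step:
  pool = (3, 2, 0)
  run golf (needs (3, 2, 0), free (3, 2, 0)); after release of (0, 0, 1) the pool is (3, 2, 1)
  run charlie (needs (3, 0, 1), free (3, 2, 1)); after release of (2, 3, 1) the pool is (5, 5, 2)
  run bravo (needs (2, 5, 1), free (5, 5, 2)); after release of (3, 0, 2) the pool is (8, 5, 4)
  run india (needs (5, 2, 3), free (8, 5, 4)); after release of (0, 2, 1) the pool is (8, 7, 5)
  run echo (needs (3, 3, 1), free (8, 7, 5)); after release of (2, 0, 0) the pool is (10, 7, 5)
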